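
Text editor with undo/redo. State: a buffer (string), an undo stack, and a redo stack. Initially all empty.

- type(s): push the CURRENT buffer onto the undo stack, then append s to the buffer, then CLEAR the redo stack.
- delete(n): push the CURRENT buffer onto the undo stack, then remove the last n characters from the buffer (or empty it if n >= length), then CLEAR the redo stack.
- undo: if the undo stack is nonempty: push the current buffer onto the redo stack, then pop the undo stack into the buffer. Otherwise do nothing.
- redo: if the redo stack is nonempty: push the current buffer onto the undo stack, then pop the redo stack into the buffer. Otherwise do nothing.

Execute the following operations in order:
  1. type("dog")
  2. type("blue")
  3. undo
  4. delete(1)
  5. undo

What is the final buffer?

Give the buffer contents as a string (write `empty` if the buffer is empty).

Answer: dog

Derivation:
After op 1 (type): buf='dog' undo_depth=1 redo_depth=0
After op 2 (type): buf='dogblue' undo_depth=2 redo_depth=0
After op 3 (undo): buf='dog' undo_depth=1 redo_depth=1
After op 4 (delete): buf='do' undo_depth=2 redo_depth=0
After op 5 (undo): buf='dog' undo_depth=1 redo_depth=1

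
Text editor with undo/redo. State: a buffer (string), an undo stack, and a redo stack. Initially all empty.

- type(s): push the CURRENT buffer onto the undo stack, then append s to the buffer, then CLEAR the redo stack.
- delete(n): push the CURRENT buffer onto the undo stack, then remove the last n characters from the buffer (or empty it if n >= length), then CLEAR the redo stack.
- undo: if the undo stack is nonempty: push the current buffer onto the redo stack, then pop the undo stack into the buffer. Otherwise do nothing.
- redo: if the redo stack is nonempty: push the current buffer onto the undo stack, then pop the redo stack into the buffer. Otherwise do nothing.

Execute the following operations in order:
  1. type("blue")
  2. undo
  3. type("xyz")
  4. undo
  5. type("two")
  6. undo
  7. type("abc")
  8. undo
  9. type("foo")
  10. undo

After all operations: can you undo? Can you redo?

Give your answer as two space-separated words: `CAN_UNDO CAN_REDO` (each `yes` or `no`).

Answer: no yes

Derivation:
After op 1 (type): buf='blue' undo_depth=1 redo_depth=0
After op 2 (undo): buf='(empty)' undo_depth=0 redo_depth=1
After op 3 (type): buf='xyz' undo_depth=1 redo_depth=0
After op 4 (undo): buf='(empty)' undo_depth=0 redo_depth=1
After op 5 (type): buf='two' undo_depth=1 redo_depth=0
After op 6 (undo): buf='(empty)' undo_depth=0 redo_depth=1
After op 7 (type): buf='abc' undo_depth=1 redo_depth=0
After op 8 (undo): buf='(empty)' undo_depth=0 redo_depth=1
After op 9 (type): buf='foo' undo_depth=1 redo_depth=0
After op 10 (undo): buf='(empty)' undo_depth=0 redo_depth=1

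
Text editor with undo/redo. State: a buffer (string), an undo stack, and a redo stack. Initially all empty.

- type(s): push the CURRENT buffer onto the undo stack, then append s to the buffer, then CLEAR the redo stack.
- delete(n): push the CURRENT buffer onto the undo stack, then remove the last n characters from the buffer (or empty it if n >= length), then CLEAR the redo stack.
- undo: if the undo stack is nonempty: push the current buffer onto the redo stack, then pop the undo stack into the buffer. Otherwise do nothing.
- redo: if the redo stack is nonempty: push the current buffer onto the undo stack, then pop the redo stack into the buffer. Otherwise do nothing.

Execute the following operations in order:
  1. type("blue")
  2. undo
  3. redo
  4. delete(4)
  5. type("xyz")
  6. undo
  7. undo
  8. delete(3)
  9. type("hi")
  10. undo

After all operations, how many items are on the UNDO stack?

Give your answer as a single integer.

After op 1 (type): buf='blue' undo_depth=1 redo_depth=0
After op 2 (undo): buf='(empty)' undo_depth=0 redo_depth=1
After op 3 (redo): buf='blue' undo_depth=1 redo_depth=0
After op 4 (delete): buf='(empty)' undo_depth=2 redo_depth=0
After op 5 (type): buf='xyz' undo_depth=3 redo_depth=0
After op 6 (undo): buf='(empty)' undo_depth=2 redo_depth=1
After op 7 (undo): buf='blue' undo_depth=1 redo_depth=2
After op 8 (delete): buf='b' undo_depth=2 redo_depth=0
After op 9 (type): buf='bhi' undo_depth=3 redo_depth=0
After op 10 (undo): buf='b' undo_depth=2 redo_depth=1

Answer: 2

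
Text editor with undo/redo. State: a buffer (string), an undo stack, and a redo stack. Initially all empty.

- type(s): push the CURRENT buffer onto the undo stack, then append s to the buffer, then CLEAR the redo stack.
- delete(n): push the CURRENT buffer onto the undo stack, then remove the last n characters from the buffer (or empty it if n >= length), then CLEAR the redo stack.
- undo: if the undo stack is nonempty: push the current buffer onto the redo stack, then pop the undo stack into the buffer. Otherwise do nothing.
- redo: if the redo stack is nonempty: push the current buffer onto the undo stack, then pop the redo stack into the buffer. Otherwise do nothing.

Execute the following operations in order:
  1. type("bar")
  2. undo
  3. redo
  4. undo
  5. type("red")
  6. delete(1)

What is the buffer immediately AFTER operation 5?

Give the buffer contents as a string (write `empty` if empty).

After op 1 (type): buf='bar' undo_depth=1 redo_depth=0
After op 2 (undo): buf='(empty)' undo_depth=0 redo_depth=1
After op 3 (redo): buf='bar' undo_depth=1 redo_depth=0
After op 4 (undo): buf='(empty)' undo_depth=0 redo_depth=1
After op 5 (type): buf='red' undo_depth=1 redo_depth=0

Answer: red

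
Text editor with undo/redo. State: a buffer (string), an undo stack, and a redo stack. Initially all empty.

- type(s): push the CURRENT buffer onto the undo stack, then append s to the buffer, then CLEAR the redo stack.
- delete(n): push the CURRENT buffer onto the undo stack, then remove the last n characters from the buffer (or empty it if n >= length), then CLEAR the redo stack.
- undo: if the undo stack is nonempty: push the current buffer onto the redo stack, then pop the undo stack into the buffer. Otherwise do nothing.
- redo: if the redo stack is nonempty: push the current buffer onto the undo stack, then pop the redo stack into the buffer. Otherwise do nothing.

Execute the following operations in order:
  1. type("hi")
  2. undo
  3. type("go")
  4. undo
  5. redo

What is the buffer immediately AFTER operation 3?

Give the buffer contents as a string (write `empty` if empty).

After op 1 (type): buf='hi' undo_depth=1 redo_depth=0
After op 2 (undo): buf='(empty)' undo_depth=0 redo_depth=1
After op 3 (type): buf='go' undo_depth=1 redo_depth=0

Answer: go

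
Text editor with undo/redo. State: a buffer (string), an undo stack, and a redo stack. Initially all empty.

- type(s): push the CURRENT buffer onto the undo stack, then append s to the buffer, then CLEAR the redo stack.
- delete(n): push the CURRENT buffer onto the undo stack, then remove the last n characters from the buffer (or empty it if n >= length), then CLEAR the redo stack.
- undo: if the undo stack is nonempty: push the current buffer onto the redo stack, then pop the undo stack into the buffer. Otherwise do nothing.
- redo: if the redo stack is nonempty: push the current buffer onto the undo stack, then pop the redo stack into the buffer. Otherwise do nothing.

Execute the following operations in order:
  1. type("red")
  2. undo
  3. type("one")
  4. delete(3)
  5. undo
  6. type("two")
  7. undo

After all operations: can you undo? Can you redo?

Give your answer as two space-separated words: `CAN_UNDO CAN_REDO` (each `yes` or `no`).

Answer: yes yes

Derivation:
After op 1 (type): buf='red' undo_depth=1 redo_depth=0
After op 2 (undo): buf='(empty)' undo_depth=0 redo_depth=1
After op 3 (type): buf='one' undo_depth=1 redo_depth=0
After op 4 (delete): buf='(empty)' undo_depth=2 redo_depth=0
After op 5 (undo): buf='one' undo_depth=1 redo_depth=1
After op 6 (type): buf='onetwo' undo_depth=2 redo_depth=0
After op 7 (undo): buf='one' undo_depth=1 redo_depth=1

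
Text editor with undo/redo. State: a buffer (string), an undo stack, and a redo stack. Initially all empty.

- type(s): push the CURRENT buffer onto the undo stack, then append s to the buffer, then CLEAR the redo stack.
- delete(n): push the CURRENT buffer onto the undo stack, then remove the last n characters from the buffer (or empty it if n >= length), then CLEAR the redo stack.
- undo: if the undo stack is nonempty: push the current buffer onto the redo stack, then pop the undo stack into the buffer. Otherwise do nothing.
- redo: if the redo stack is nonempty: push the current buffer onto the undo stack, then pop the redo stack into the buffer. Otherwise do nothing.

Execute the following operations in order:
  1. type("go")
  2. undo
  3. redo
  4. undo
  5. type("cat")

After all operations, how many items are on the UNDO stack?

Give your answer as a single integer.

After op 1 (type): buf='go' undo_depth=1 redo_depth=0
After op 2 (undo): buf='(empty)' undo_depth=0 redo_depth=1
After op 3 (redo): buf='go' undo_depth=1 redo_depth=0
After op 4 (undo): buf='(empty)' undo_depth=0 redo_depth=1
After op 5 (type): buf='cat' undo_depth=1 redo_depth=0

Answer: 1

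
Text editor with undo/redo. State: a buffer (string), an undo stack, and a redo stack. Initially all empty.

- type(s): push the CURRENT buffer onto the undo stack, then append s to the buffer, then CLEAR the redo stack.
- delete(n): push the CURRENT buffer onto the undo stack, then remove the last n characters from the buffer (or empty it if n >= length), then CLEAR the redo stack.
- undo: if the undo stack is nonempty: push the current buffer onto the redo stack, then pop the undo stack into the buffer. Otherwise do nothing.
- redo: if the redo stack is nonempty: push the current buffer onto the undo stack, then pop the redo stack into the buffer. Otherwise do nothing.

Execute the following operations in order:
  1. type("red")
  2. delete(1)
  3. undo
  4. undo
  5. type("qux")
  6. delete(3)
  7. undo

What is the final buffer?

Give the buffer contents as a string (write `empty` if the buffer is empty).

Answer: qux

Derivation:
After op 1 (type): buf='red' undo_depth=1 redo_depth=0
After op 2 (delete): buf='re' undo_depth=2 redo_depth=0
After op 3 (undo): buf='red' undo_depth=1 redo_depth=1
After op 4 (undo): buf='(empty)' undo_depth=0 redo_depth=2
After op 5 (type): buf='qux' undo_depth=1 redo_depth=0
After op 6 (delete): buf='(empty)' undo_depth=2 redo_depth=0
After op 7 (undo): buf='qux' undo_depth=1 redo_depth=1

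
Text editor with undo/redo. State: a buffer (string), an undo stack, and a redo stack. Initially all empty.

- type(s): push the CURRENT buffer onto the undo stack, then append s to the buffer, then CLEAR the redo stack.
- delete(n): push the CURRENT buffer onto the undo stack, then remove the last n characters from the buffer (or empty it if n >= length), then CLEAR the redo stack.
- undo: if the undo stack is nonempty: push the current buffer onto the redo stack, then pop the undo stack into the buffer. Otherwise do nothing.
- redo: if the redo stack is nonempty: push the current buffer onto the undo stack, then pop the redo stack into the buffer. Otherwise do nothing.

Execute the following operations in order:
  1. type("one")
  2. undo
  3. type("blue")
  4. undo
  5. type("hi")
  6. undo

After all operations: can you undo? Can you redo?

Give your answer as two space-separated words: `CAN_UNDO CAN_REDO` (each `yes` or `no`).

Answer: no yes

Derivation:
After op 1 (type): buf='one' undo_depth=1 redo_depth=0
After op 2 (undo): buf='(empty)' undo_depth=0 redo_depth=1
After op 3 (type): buf='blue' undo_depth=1 redo_depth=0
After op 4 (undo): buf='(empty)' undo_depth=0 redo_depth=1
After op 5 (type): buf='hi' undo_depth=1 redo_depth=0
After op 6 (undo): buf='(empty)' undo_depth=0 redo_depth=1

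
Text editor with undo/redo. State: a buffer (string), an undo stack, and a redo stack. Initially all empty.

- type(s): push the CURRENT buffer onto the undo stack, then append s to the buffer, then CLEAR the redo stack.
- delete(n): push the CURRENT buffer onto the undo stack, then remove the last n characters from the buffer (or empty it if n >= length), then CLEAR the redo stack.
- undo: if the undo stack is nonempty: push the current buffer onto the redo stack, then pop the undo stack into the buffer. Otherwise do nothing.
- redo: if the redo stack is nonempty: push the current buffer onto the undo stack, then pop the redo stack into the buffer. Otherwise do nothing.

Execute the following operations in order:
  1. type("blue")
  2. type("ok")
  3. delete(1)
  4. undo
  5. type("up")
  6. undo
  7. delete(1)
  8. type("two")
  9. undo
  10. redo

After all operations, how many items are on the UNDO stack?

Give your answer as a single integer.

After op 1 (type): buf='blue' undo_depth=1 redo_depth=0
After op 2 (type): buf='blueok' undo_depth=2 redo_depth=0
After op 3 (delete): buf='blueo' undo_depth=3 redo_depth=0
After op 4 (undo): buf='blueok' undo_depth=2 redo_depth=1
After op 5 (type): buf='blueokup' undo_depth=3 redo_depth=0
After op 6 (undo): buf='blueok' undo_depth=2 redo_depth=1
After op 7 (delete): buf='blueo' undo_depth=3 redo_depth=0
After op 8 (type): buf='blueotwo' undo_depth=4 redo_depth=0
After op 9 (undo): buf='blueo' undo_depth=3 redo_depth=1
After op 10 (redo): buf='blueotwo' undo_depth=4 redo_depth=0

Answer: 4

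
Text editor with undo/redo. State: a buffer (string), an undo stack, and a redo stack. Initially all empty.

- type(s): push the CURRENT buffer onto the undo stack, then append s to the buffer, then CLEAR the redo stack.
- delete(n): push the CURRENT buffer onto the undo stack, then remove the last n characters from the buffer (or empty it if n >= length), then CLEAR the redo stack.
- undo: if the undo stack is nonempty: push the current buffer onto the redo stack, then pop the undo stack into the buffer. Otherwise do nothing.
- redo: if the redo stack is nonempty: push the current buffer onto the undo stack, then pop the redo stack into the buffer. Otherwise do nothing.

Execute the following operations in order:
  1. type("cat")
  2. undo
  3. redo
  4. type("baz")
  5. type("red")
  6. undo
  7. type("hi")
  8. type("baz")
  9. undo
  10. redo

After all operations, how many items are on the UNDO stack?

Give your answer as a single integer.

After op 1 (type): buf='cat' undo_depth=1 redo_depth=0
After op 2 (undo): buf='(empty)' undo_depth=0 redo_depth=1
After op 3 (redo): buf='cat' undo_depth=1 redo_depth=0
After op 4 (type): buf='catbaz' undo_depth=2 redo_depth=0
After op 5 (type): buf='catbazred' undo_depth=3 redo_depth=0
After op 6 (undo): buf='catbaz' undo_depth=2 redo_depth=1
After op 7 (type): buf='catbazhi' undo_depth=3 redo_depth=0
After op 8 (type): buf='catbazhibaz' undo_depth=4 redo_depth=0
After op 9 (undo): buf='catbazhi' undo_depth=3 redo_depth=1
After op 10 (redo): buf='catbazhibaz' undo_depth=4 redo_depth=0

Answer: 4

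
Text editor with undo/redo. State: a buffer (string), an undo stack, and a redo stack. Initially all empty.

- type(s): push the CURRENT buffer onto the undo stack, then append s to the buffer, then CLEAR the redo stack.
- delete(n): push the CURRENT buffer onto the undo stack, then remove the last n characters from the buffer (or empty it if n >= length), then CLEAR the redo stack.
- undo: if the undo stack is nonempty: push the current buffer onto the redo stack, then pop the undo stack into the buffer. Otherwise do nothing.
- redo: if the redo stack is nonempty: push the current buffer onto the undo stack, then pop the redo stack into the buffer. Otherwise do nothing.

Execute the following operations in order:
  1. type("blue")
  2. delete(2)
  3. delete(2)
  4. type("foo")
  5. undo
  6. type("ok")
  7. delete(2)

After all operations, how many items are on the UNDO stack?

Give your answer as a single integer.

After op 1 (type): buf='blue' undo_depth=1 redo_depth=0
After op 2 (delete): buf='bl' undo_depth=2 redo_depth=0
After op 3 (delete): buf='(empty)' undo_depth=3 redo_depth=0
After op 4 (type): buf='foo' undo_depth=4 redo_depth=0
After op 5 (undo): buf='(empty)' undo_depth=3 redo_depth=1
After op 6 (type): buf='ok' undo_depth=4 redo_depth=0
After op 7 (delete): buf='(empty)' undo_depth=5 redo_depth=0

Answer: 5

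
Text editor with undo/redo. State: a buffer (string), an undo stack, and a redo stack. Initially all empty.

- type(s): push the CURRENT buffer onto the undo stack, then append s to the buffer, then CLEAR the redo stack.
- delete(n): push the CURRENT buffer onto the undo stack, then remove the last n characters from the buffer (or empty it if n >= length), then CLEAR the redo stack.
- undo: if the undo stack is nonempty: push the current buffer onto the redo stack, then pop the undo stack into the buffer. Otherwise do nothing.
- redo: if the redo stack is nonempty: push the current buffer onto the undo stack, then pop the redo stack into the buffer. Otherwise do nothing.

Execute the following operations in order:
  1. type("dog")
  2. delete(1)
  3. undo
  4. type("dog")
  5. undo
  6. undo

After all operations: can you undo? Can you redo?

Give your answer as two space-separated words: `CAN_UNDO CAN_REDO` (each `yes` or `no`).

After op 1 (type): buf='dog' undo_depth=1 redo_depth=0
After op 2 (delete): buf='do' undo_depth=2 redo_depth=0
After op 3 (undo): buf='dog' undo_depth=1 redo_depth=1
After op 4 (type): buf='dogdog' undo_depth=2 redo_depth=0
After op 5 (undo): buf='dog' undo_depth=1 redo_depth=1
After op 6 (undo): buf='(empty)' undo_depth=0 redo_depth=2

Answer: no yes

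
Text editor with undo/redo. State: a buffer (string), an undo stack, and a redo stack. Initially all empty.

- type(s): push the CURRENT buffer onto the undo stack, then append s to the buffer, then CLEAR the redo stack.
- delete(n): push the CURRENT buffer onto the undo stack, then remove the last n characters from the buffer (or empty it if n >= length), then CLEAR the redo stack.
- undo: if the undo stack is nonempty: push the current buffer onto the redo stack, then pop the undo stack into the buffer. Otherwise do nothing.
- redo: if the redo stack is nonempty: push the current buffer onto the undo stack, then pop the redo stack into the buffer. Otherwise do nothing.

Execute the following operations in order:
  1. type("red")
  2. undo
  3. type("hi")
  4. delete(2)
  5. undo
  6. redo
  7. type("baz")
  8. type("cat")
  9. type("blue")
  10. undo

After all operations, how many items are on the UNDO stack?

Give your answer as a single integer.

After op 1 (type): buf='red' undo_depth=1 redo_depth=0
After op 2 (undo): buf='(empty)' undo_depth=0 redo_depth=1
After op 3 (type): buf='hi' undo_depth=1 redo_depth=0
After op 4 (delete): buf='(empty)' undo_depth=2 redo_depth=0
After op 5 (undo): buf='hi' undo_depth=1 redo_depth=1
After op 6 (redo): buf='(empty)' undo_depth=2 redo_depth=0
After op 7 (type): buf='baz' undo_depth=3 redo_depth=0
After op 8 (type): buf='bazcat' undo_depth=4 redo_depth=0
After op 9 (type): buf='bazcatblue' undo_depth=5 redo_depth=0
After op 10 (undo): buf='bazcat' undo_depth=4 redo_depth=1

Answer: 4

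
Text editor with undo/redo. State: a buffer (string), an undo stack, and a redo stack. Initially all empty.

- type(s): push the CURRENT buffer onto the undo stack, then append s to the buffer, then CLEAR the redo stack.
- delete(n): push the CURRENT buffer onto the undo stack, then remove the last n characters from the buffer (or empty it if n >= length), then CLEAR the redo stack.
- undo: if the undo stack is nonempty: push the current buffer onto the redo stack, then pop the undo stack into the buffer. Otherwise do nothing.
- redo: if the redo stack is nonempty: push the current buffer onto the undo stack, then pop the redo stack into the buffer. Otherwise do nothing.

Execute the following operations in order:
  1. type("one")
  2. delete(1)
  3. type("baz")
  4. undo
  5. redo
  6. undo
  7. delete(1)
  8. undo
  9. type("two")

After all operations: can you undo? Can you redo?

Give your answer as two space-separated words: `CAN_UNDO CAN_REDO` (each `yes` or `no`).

After op 1 (type): buf='one' undo_depth=1 redo_depth=0
After op 2 (delete): buf='on' undo_depth=2 redo_depth=0
After op 3 (type): buf='onbaz' undo_depth=3 redo_depth=0
After op 4 (undo): buf='on' undo_depth=2 redo_depth=1
After op 5 (redo): buf='onbaz' undo_depth=3 redo_depth=0
After op 6 (undo): buf='on' undo_depth=2 redo_depth=1
After op 7 (delete): buf='o' undo_depth=3 redo_depth=0
After op 8 (undo): buf='on' undo_depth=2 redo_depth=1
After op 9 (type): buf='ontwo' undo_depth=3 redo_depth=0

Answer: yes no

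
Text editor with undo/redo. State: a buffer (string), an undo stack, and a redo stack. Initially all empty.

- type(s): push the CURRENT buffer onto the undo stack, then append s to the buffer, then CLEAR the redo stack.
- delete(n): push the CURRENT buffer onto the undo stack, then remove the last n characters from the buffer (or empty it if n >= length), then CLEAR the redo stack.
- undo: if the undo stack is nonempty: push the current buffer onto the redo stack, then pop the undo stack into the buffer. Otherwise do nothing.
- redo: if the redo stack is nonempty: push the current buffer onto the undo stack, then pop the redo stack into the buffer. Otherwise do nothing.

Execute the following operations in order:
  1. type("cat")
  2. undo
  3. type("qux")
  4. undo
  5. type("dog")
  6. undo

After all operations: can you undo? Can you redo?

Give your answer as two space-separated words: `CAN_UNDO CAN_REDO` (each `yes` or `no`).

After op 1 (type): buf='cat' undo_depth=1 redo_depth=0
After op 2 (undo): buf='(empty)' undo_depth=0 redo_depth=1
After op 3 (type): buf='qux' undo_depth=1 redo_depth=0
After op 4 (undo): buf='(empty)' undo_depth=0 redo_depth=1
After op 5 (type): buf='dog' undo_depth=1 redo_depth=0
After op 6 (undo): buf='(empty)' undo_depth=0 redo_depth=1

Answer: no yes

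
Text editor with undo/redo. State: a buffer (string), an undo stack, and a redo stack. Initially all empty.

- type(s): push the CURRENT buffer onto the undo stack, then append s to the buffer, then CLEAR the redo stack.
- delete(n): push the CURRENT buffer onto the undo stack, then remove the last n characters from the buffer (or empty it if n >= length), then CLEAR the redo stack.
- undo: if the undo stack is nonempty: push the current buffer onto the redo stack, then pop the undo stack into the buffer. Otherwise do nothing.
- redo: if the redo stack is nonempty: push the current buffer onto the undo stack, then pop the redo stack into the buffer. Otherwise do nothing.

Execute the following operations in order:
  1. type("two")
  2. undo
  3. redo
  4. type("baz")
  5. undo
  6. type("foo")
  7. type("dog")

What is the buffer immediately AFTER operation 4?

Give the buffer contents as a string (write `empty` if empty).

Answer: twobaz

Derivation:
After op 1 (type): buf='two' undo_depth=1 redo_depth=0
After op 2 (undo): buf='(empty)' undo_depth=0 redo_depth=1
After op 3 (redo): buf='two' undo_depth=1 redo_depth=0
After op 4 (type): buf='twobaz' undo_depth=2 redo_depth=0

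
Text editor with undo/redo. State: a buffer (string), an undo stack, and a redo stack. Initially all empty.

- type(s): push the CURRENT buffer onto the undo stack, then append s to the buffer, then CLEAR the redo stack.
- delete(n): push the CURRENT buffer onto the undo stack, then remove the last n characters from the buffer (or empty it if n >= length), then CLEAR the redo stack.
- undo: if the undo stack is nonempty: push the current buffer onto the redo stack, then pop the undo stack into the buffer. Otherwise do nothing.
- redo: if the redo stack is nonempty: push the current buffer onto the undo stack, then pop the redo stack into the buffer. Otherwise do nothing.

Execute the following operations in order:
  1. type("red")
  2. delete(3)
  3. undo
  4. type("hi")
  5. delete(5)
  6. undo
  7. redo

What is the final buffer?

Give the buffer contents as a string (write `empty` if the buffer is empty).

After op 1 (type): buf='red' undo_depth=1 redo_depth=0
After op 2 (delete): buf='(empty)' undo_depth=2 redo_depth=0
After op 3 (undo): buf='red' undo_depth=1 redo_depth=1
After op 4 (type): buf='redhi' undo_depth=2 redo_depth=0
After op 5 (delete): buf='(empty)' undo_depth=3 redo_depth=0
After op 6 (undo): buf='redhi' undo_depth=2 redo_depth=1
After op 7 (redo): buf='(empty)' undo_depth=3 redo_depth=0

Answer: empty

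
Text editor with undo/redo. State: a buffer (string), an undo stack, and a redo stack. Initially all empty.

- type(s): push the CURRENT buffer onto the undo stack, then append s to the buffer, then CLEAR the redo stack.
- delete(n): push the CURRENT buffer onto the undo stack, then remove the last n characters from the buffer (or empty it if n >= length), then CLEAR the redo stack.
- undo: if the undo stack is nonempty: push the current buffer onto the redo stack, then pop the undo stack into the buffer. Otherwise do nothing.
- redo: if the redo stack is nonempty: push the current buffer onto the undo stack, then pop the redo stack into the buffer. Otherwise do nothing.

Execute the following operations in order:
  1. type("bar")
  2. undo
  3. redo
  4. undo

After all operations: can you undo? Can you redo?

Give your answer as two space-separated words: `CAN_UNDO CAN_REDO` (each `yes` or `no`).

Answer: no yes

Derivation:
After op 1 (type): buf='bar' undo_depth=1 redo_depth=0
After op 2 (undo): buf='(empty)' undo_depth=0 redo_depth=1
After op 3 (redo): buf='bar' undo_depth=1 redo_depth=0
After op 4 (undo): buf='(empty)' undo_depth=0 redo_depth=1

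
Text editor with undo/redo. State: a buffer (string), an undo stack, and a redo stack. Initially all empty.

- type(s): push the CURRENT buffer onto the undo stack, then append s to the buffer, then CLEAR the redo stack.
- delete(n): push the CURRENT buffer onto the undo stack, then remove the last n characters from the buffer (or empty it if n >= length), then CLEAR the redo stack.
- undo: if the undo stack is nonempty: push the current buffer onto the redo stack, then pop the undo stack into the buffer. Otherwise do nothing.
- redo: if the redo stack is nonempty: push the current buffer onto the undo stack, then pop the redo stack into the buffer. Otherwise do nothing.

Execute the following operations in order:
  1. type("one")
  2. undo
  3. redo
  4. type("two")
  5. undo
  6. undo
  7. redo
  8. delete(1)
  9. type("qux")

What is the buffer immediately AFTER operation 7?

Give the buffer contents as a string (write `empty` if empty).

After op 1 (type): buf='one' undo_depth=1 redo_depth=0
After op 2 (undo): buf='(empty)' undo_depth=0 redo_depth=1
After op 3 (redo): buf='one' undo_depth=1 redo_depth=0
After op 4 (type): buf='onetwo' undo_depth=2 redo_depth=0
After op 5 (undo): buf='one' undo_depth=1 redo_depth=1
After op 6 (undo): buf='(empty)' undo_depth=0 redo_depth=2
After op 7 (redo): buf='one' undo_depth=1 redo_depth=1

Answer: one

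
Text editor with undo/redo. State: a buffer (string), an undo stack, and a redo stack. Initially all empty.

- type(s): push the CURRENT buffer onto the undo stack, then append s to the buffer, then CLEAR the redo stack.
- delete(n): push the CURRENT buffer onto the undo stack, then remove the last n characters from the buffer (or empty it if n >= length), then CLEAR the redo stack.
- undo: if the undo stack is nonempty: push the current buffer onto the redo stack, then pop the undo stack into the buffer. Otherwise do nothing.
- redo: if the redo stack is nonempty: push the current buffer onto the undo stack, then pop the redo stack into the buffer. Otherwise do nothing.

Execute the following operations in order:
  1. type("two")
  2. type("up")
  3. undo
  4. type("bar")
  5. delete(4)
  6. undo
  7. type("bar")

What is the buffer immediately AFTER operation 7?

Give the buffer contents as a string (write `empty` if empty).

After op 1 (type): buf='two' undo_depth=1 redo_depth=0
After op 2 (type): buf='twoup' undo_depth=2 redo_depth=0
After op 3 (undo): buf='two' undo_depth=1 redo_depth=1
After op 4 (type): buf='twobar' undo_depth=2 redo_depth=0
After op 5 (delete): buf='tw' undo_depth=3 redo_depth=0
After op 6 (undo): buf='twobar' undo_depth=2 redo_depth=1
After op 7 (type): buf='twobarbar' undo_depth=3 redo_depth=0

Answer: twobarbar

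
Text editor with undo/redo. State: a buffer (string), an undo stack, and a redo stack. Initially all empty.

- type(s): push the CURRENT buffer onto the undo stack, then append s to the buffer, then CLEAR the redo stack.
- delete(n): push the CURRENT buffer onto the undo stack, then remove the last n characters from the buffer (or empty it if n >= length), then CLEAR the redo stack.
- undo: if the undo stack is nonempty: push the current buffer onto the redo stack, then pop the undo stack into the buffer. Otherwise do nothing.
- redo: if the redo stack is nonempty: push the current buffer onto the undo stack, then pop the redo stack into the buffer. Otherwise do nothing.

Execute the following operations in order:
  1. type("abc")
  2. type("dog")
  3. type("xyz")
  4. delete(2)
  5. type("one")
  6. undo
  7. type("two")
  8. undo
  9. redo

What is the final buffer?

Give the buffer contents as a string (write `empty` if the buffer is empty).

Answer: abcdogxtwo

Derivation:
After op 1 (type): buf='abc' undo_depth=1 redo_depth=0
After op 2 (type): buf='abcdog' undo_depth=2 redo_depth=0
After op 3 (type): buf='abcdogxyz' undo_depth=3 redo_depth=0
After op 4 (delete): buf='abcdogx' undo_depth=4 redo_depth=0
After op 5 (type): buf='abcdogxone' undo_depth=5 redo_depth=0
After op 6 (undo): buf='abcdogx' undo_depth=4 redo_depth=1
After op 7 (type): buf='abcdogxtwo' undo_depth=5 redo_depth=0
After op 8 (undo): buf='abcdogx' undo_depth=4 redo_depth=1
After op 9 (redo): buf='abcdogxtwo' undo_depth=5 redo_depth=0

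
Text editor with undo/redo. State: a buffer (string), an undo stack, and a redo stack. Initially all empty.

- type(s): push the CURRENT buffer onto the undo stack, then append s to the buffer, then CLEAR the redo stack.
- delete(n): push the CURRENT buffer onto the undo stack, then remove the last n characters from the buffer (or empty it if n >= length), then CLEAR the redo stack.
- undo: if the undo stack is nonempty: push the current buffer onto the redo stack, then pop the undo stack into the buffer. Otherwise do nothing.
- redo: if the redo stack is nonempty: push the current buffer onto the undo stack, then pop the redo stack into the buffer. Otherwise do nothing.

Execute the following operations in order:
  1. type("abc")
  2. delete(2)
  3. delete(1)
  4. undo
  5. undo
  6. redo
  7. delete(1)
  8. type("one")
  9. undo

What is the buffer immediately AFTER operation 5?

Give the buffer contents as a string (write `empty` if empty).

After op 1 (type): buf='abc' undo_depth=1 redo_depth=0
After op 2 (delete): buf='a' undo_depth=2 redo_depth=0
After op 3 (delete): buf='(empty)' undo_depth=3 redo_depth=0
After op 4 (undo): buf='a' undo_depth=2 redo_depth=1
After op 5 (undo): buf='abc' undo_depth=1 redo_depth=2

Answer: abc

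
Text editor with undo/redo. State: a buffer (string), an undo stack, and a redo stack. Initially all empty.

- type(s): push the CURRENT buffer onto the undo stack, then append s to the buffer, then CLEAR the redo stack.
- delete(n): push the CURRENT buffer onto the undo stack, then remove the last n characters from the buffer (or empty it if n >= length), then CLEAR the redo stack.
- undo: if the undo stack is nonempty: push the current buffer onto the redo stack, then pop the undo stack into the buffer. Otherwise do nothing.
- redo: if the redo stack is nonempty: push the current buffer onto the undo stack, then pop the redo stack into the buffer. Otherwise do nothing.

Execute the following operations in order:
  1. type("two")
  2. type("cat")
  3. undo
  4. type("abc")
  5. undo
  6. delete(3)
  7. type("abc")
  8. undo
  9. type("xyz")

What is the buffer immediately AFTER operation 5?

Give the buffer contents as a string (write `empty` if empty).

After op 1 (type): buf='two' undo_depth=1 redo_depth=0
After op 2 (type): buf='twocat' undo_depth=2 redo_depth=0
After op 3 (undo): buf='two' undo_depth=1 redo_depth=1
After op 4 (type): buf='twoabc' undo_depth=2 redo_depth=0
After op 5 (undo): buf='two' undo_depth=1 redo_depth=1

Answer: two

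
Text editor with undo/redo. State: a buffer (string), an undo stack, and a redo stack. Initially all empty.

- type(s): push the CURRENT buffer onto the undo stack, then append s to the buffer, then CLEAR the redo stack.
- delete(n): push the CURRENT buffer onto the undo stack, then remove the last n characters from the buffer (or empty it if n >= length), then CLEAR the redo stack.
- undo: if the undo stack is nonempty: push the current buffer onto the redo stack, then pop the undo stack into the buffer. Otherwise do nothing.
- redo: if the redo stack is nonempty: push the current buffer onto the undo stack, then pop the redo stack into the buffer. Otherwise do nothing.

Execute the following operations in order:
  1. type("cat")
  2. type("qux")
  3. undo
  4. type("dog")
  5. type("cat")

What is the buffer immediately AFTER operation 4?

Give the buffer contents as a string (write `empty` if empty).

After op 1 (type): buf='cat' undo_depth=1 redo_depth=0
After op 2 (type): buf='catqux' undo_depth=2 redo_depth=0
After op 3 (undo): buf='cat' undo_depth=1 redo_depth=1
After op 4 (type): buf='catdog' undo_depth=2 redo_depth=0

Answer: catdog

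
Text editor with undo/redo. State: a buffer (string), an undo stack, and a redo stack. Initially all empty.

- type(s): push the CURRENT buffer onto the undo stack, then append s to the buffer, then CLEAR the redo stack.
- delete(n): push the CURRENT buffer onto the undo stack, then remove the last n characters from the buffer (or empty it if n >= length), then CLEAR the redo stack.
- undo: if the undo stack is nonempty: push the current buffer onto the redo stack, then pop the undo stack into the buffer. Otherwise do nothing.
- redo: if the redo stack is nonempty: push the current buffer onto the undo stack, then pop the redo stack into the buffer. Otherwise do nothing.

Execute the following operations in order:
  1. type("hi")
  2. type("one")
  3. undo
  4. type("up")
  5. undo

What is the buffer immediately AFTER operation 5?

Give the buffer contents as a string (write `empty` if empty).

After op 1 (type): buf='hi' undo_depth=1 redo_depth=0
After op 2 (type): buf='hione' undo_depth=2 redo_depth=0
After op 3 (undo): buf='hi' undo_depth=1 redo_depth=1
After op 4 (type): buf='hiup' undo_depth=2 redo_depth=0
After op 5 (undo): buf='hi' undo_depth=1 redo_depth=1

Answer: hi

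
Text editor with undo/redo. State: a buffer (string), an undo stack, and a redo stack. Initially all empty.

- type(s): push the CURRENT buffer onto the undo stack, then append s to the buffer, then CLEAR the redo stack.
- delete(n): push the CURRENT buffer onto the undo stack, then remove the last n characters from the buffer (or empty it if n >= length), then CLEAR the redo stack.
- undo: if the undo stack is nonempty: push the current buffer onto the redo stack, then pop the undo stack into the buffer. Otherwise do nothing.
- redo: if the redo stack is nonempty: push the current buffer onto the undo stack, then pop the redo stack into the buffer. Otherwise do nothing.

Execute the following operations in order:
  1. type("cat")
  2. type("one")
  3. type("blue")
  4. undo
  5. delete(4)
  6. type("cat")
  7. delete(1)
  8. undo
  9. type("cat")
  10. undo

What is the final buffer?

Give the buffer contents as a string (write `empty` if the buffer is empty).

After op 1 (type): buf='cat' undo_depth=1 redo_depth=0
After op 2 (type): buf='catone' undo_depth=2 redo_depth=0
After op 3 (type): buf='catoneblue' undo_depth=3 redo_depth=0
After op 4 (undo): buf='catone' undo_depth=2 redo_depth=1
After op 5 (delete): buf='ca' undo_depth=3 redo_depth=0
After op 6 (type): buf='cacat' undo_depth=4 redo_depth=0
After op 7 (delete): buf='caca' undo_depth=5 redo_depth=0
After op 8 (undo): buf='cacat' undo_depth=4 redo_depth=1
After op 9 (type): buf='cacatcat' undo_depth=5 redo_depth=0
After op 10 (undo): buf='cacat' undo_depth=4 redo_depth=1

Answer: cacat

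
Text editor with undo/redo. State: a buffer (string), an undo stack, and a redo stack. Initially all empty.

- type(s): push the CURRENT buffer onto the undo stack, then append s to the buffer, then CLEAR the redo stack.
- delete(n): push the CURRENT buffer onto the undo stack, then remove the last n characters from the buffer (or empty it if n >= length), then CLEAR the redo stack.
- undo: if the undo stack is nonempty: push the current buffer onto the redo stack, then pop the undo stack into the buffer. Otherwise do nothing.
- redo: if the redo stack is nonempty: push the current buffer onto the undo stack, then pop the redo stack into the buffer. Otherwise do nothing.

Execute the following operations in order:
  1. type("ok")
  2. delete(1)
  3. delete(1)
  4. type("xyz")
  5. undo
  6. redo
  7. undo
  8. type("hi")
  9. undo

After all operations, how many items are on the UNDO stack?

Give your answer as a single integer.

After op 1 (type): buf='ok' undo_depth=1 redo_depth=0
After op 2 (delete): buf='o' undo_depth=2 redo_depth=0
After op 3 (delete): buf='(empty)' undo_depth=3 redo_depth=0
After op 4 (type): buf='xyz' undo_depth=4 redo_depth=0
After op 5 (undo): buf='(empty)' undo_depth=3 redo_depth=1
After op 6 (redo): buf='xyz' undo_depth=4 redo_depth=0
After op 7 (undo): buf='(empty)' undo_depth=3 redo_depth=1
After op 8 (type): buf='hi' undo_depth=4 redo_depth=0
After op 9 (undo): buf='(empty)' undo_depth=3 redo_depth=1

Answer: 3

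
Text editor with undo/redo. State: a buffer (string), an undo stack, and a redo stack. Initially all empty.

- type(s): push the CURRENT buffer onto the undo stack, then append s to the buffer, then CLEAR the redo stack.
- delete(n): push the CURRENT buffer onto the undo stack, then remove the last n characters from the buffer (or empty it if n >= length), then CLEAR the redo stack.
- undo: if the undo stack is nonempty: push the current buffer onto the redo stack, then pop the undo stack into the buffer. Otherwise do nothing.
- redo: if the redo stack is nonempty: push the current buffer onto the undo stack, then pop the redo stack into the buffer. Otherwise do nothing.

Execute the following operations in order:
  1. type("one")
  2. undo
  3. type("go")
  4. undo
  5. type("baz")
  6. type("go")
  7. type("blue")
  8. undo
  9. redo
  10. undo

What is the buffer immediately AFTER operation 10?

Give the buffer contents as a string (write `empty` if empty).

Answer: bazgo

Derivation:
After op 1 (type): buf='one' undo_depth=1 redo_depth=0
After op 2 (undo): buf='(empty)' undo_depth=0 redo_depth=1
After op 3 (type): buf='go' undo_depth=1 redo_depth=0
After op 4 (undo): buf='(empty)' undo_depth=0 redo_depth=1
After op 5 (type): buf='baz' undo_depth=1 redo_depth=0
After op 6 (type): buf='bazgo' undo_depth=2 redo_depth=0
After op 7 (type): buf='bazgoblue' undo_depth=3 redo_depth=0
After op 8 (undo): buf='bazgo' undo_depth=2 redo_depth=1
After op 9 (redo): buf='bazgoblue' undo_depth=3 redo_depth=0
After op 10 (undo): buf='bazgo' undo_depth=2 redo_depth=1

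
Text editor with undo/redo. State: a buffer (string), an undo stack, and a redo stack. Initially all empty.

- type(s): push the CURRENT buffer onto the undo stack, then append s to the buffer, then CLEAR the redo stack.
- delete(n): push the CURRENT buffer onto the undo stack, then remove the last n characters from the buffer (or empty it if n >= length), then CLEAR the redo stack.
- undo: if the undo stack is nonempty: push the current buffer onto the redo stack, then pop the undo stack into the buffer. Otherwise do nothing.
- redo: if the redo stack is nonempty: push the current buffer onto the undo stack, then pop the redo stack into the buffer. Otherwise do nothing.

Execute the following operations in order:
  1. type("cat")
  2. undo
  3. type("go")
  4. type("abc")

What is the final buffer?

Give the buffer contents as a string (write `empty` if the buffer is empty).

After op 1 (type): buf='cat' undo_depth=1 redo_depth=0
After op 2 (undo): buf='(empty)' undo_depth=0 redo_depth=1
After op 3 (type): buf='go' undo_depth=1 redo_depth=0
After op 4 (type): buf='goabc' undo_depth=2 redo_depth=0

Answer: goabc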